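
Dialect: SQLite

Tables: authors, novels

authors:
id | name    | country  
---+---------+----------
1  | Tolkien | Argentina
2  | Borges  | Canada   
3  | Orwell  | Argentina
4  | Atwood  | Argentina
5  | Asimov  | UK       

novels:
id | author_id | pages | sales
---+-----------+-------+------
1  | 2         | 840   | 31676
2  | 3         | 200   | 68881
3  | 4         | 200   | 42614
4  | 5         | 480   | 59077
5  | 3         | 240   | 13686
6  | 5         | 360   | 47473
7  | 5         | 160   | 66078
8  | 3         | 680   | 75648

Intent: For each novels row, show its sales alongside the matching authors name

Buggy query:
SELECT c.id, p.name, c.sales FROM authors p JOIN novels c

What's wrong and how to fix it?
Bug: Missing join condition: each novels row is matched to all authors rows instead of just its own

Fix: Add ON c.author_id = p.id to the JOIN

Corrected query:
SELECT c.id, p.name, c.sales FROM authors p JOIN novels c ON c.author_id = p.id

Result:
id | name   | sales
---+--------+------
1  | Borges | 31676
2  | Orwell | 68881
3  | Atwood | 42614
4  | Asimov | 59077
5  | Orwell | 13686
6  | Asimov | 47473
7  | Asimov | 66078
8  | Orwell | 75648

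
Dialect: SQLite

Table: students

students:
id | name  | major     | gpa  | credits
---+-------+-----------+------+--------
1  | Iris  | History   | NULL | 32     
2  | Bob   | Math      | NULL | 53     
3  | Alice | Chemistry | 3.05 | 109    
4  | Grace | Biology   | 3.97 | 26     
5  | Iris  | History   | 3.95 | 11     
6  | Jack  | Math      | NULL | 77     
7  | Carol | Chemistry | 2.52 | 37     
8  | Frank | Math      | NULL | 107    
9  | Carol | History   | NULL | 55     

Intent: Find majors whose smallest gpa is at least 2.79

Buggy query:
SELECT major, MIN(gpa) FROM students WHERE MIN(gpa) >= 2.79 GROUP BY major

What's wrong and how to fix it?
Bug: MIN() in WHERE is a misuse of aggregate

Fix: Use HAVING for the per-group MIN condition

Corrected query:
SELECT major, MIN(gpa) FROM students GROUP BY major HAVING MIN(gpa) >= 2.79

Result:
major   | MIN(gpa)
--------+---------
Biology | 3.97    
History | 3.95    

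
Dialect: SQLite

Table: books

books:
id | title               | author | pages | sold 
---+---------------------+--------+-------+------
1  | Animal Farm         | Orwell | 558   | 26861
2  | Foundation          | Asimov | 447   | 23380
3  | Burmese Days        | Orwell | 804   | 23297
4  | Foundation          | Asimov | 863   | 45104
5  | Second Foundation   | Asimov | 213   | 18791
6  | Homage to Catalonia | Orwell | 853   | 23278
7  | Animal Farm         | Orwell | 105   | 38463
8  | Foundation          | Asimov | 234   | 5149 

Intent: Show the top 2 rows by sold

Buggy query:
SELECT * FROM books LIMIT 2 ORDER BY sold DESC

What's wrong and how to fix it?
Bug: LIMIT must come after ORDER BY

Fix: Sort with ORDER BY, then apply LIMIT

Corrected query:
SELECT * FROM books ORDER BY sold DESC LIMIT 2

Result:
id | title       | author | pages | sold 
---+-------------+--------+-------+------
4  | Foundation  | Asimov | 863   | 45104
7  | Animal Farm | Orwell | 105   | 38463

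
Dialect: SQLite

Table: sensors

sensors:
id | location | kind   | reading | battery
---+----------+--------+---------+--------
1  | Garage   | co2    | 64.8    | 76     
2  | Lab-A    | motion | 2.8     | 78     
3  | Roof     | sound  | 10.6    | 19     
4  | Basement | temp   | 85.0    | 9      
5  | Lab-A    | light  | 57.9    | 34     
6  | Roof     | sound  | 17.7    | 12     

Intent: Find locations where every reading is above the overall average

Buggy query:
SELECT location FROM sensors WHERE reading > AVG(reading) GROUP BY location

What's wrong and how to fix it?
Bug: AVG() is an aggregate; it can't sit directly in WHERE

Fix: Compute the overall average in a scalar subquery and compare each group's MIN against it in HAVING

Corrected query:
SELECT location FROM sensors GROUP BY location HAVING MIN(reading) > (SELECT AVG(reading) FROM sensors)

Result:
location
--------
Basement
Garage  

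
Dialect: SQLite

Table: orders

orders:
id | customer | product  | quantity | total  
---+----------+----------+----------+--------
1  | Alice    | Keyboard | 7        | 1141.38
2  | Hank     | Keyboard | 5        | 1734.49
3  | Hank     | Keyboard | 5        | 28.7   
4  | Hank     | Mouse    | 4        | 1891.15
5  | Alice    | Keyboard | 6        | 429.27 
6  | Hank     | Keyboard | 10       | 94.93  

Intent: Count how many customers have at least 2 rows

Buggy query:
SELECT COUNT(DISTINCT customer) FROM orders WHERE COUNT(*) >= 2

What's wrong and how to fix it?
Bug: WHERE filters individual rows, not groups, so a group-level COUNT is invalid there

Fix: Group first with HAVING COUNT(*) >= 2, then COUNT the resulting groups

Corrected query:
SELECT COUNT(*) FROM (SELECT customer FROM orders GROUP BY customer HAVING COUNT(*) >= 2)

Result:
COUNT(*)
--------
2       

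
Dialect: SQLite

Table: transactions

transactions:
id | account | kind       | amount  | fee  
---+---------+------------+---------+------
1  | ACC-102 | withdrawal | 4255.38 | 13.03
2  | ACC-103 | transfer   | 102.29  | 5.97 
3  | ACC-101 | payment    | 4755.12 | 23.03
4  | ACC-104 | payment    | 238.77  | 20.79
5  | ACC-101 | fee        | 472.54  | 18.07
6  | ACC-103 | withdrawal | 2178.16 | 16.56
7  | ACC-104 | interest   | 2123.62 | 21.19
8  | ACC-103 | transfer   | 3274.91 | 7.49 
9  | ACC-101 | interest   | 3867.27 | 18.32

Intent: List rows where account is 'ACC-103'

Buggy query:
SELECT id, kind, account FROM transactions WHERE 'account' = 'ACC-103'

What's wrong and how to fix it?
Bug: 'account' in single quotes is a string literal, not the column; the comparison is literal-vs-literal and never true

Fix: Reference the column as account without single quotes

Corrected query:
SELECT id, kind, account FROM transactions WHERE account = 'ACC-103'

Result:
id | kind       | account
---+------------+--------
2  | transfer   | ACC-103
6  | withdrawal | ACC-103
8  | transfer   | ACC-103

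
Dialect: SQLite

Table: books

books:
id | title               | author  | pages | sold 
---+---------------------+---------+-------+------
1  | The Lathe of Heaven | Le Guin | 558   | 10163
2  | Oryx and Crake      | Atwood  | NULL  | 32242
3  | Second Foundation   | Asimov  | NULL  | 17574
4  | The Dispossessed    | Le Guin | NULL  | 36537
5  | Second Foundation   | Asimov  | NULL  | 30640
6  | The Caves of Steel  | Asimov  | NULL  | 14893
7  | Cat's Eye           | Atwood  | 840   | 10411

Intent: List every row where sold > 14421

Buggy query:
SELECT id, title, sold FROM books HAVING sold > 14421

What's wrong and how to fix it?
Bug: HAVING filters the output of aggregation, but this query has no GROUP BY and no aggregate functions, so SQLite rejects it (HAVING clause on a non-aggregate query); the condition here is per row

Fix: Use WHERE for row-level filtering

Corrected query:
SELECT id, title, sold FROM books WHERE sold > 14421

Result:
id | title              | sold 
---+--------------------+------
2  | Oryx and Crake     | 32242
3  | Second Foundation  | 17574
4  | The Dispossessed   | 36537
5  | Second Foundation  | 30640
6  | The Caves of Steel | 14893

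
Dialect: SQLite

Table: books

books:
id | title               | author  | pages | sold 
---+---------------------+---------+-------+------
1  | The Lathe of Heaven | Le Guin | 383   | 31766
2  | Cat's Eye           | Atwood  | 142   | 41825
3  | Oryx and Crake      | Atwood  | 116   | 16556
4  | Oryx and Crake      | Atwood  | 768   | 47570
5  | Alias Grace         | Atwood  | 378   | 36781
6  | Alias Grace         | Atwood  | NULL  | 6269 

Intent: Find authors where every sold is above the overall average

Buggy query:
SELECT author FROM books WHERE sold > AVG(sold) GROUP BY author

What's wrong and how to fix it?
Bug: WHERE evaluates per row before aggregation, so AVG() is unavailable

Fix: Compute the overall average in a scalar subquery and compare each group's MIN against it in HAVING

Corrected query:
SELECT author FROM books GROUP BY author HAVING MIN(sold) > (SELECT AVG(sold) FROM books)

Result:
author 
-------
Le Guin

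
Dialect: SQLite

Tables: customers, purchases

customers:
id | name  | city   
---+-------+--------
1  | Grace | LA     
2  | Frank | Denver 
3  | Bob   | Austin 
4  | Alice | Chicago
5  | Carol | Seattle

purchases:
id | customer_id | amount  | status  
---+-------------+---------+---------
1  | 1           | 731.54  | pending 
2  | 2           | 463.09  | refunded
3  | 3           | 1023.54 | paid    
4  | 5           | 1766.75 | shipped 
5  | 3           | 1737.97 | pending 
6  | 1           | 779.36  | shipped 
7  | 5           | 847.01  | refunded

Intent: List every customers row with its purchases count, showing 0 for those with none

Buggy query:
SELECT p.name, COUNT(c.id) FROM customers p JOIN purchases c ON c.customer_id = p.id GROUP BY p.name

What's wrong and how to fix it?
Bug: An inner join excludes parents with zero children

Fix: Use LEFT JOIN so parents without children still appear (COUNT(c.id) gives 0)

Corrected query:
SELECT p.name, COUNT(c.id) FROM customers p LEFT JOIN purchases c ON c.customer_id = p.id GROUP BY p.name

Result:
name  | COUNT(c.id)
------+------------
Alice | 0          
Bob   | 2          
Carol | 2          
Frank | 1          
Grace | 2          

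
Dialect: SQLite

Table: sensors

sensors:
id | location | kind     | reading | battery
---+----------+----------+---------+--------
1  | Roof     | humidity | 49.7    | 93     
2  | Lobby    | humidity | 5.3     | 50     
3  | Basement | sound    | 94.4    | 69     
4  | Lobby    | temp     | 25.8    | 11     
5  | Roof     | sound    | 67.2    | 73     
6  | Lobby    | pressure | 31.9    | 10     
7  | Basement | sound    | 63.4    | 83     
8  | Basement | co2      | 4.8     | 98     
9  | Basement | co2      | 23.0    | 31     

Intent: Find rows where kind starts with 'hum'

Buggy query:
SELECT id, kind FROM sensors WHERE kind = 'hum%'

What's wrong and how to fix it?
Bug: Wildcards only work with LIKE; '=' treats '%' as a literal character

Fix: Use LIKE for wildcard pattern matching

Corrected query:
SELECT id, kind FROM sensors WHERE kind LIKE 'hum%'

Result:
id | kind    
---+---------
1  | humidity
2  | humidity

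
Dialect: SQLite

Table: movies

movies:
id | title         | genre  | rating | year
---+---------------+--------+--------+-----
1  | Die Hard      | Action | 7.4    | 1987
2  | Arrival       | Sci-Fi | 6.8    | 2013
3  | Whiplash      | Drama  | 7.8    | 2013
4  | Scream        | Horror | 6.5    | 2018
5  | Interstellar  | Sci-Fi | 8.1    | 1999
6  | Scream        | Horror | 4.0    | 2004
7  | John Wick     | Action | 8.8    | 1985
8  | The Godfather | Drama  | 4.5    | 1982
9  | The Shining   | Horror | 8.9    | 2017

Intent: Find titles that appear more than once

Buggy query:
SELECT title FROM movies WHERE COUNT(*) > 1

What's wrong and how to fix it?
Bug: WHERE can't reference COUNT(*); aggregates are computed after WHERE

Fix: Group first, then use HAVING for the count condition

Corrected query:
SELECT title FROM movies GROUP BY title HAVING COUNT(*) > 1

Result:
title 
------
Scream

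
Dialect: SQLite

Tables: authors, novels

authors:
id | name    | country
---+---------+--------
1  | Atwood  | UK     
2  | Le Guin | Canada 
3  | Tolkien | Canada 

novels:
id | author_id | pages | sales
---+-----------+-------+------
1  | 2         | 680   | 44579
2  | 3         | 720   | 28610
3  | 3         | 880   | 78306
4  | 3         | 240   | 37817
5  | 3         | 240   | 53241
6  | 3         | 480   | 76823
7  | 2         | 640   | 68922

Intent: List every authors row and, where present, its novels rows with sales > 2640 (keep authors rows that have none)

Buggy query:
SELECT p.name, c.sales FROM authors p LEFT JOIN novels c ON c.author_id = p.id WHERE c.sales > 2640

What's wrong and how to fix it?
Bug: A WHERE condition on the right-hand table after LEFT JOIN drops unmatched parents

Fix: Move the right-table condition into the ON clause so unmatched parents are kept

Corrected query:
SELECT p.name, c.sales FROM authors p LEFT JOIN novels c ON c.author_id = p.id AND c.sales > 2640

Result:
name    | sales
--------+------
Atwood  | NULL 
Le Guin | 44579
Le Guin | 68922
Tolkien | 28610
Tolkien | 37817
Tolkien | 53241
Tolkien | 76823
Tolkien | 78306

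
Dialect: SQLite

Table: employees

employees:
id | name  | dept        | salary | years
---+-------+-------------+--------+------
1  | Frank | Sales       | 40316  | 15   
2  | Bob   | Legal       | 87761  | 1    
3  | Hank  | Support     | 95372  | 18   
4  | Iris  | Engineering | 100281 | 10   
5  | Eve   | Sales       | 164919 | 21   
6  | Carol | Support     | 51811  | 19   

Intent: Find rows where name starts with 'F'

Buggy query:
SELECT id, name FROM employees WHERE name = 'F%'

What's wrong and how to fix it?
Bug: '=' compares the literal string including the % character; pattern matching needs LIKE

Fix: Use LIKE for wildcard pattern matching

Corrected query:
SELECT id, name FROM employees WHERE name LIKE 'F%'

Result:
id | name 
---+------
1  | Frank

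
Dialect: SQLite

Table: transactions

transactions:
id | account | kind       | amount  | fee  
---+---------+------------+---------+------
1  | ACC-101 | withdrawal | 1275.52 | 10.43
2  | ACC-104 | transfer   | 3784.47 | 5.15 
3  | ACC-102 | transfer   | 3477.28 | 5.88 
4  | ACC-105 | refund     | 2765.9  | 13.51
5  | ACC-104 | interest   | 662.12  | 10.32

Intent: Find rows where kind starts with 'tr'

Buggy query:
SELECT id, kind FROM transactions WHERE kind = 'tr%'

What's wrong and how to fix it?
Bug: Wildcards only work with LIKE; '=' treats '%' as a literal character

Fix: Use LIKE for wildcard pattern matching

Corrected query:
SELECT id, kind FROM transactions WHERE kind LIKE 'tr%'

Result:
id | kind    
---+---------
2  | transfer
3  | transfer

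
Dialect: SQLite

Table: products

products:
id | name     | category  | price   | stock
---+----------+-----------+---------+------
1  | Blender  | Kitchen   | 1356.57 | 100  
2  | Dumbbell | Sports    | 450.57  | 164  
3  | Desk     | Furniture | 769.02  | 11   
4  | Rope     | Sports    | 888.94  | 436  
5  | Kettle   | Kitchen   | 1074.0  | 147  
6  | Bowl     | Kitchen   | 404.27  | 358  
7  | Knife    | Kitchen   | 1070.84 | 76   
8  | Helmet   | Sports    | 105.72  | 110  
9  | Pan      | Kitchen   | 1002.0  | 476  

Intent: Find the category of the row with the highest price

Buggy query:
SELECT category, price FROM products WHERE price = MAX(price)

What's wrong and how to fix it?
Bug: WHERE is evaluated per row; an aggregate over the whole table isn't defined there

Fix: Wrap MAX in a scalar subquery so WHERE compares against a single value

Corrected query:
SELECT category, price FROM products WHERE price = (SELECT MAX(price) FROM products)

Result:
category | price  
---------+--------
Kitchen  | 1356.57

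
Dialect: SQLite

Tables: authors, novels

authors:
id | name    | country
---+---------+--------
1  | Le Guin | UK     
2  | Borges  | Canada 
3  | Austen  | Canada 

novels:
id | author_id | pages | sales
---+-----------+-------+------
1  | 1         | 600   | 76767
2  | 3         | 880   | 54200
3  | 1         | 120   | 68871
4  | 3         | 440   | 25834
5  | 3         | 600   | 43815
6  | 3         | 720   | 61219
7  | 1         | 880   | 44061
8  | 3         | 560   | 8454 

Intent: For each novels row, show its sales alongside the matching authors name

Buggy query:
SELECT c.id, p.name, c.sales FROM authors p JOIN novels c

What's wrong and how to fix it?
Bug: JOIN with no ON clause produces a cartesian product; every novels row pairs with every authors row

Fix: Specify the join condition linking the foreign key to the parent id

Corrected query:
SELECT c.id, p.name, c.sales FROM authors p JOIN novels c ON c.author_id = p.id

Result:
id | name    | sales
---+---------+------
1  | Le Guin | 76767
2  | Austen  | 54200
3  | Le Guin | 68871
4  | Austen  | 25834
5  | Austen  | 43815
6  | Austen  | 61219
7  | Le Guin | 44061
8  | Austen  | 8454 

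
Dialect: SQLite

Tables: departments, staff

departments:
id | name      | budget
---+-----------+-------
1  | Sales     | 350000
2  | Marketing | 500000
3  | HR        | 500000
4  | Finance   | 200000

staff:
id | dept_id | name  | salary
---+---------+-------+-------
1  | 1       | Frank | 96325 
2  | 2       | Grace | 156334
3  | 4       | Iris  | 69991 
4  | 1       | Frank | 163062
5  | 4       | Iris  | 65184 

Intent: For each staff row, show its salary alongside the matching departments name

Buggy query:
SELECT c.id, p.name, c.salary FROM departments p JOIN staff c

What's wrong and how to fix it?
Bug: Missing join condition: each staff row is matched to all departments rows instead of just its own

Fix: Specify the join condition linking the foreign key to the parent id

Corrected query:
SELECT c.id, p.name, c.salary FROM departments p JOIN staff c ON c.dept_id = p.id

Result:
id | name      | salary
---+-----------+-------
1  | Sales     | 96325 
2  | Marketing | 156334
3  | Finance   | 69991 
4  | Sales     | 163062
5  | Finance   | 65184 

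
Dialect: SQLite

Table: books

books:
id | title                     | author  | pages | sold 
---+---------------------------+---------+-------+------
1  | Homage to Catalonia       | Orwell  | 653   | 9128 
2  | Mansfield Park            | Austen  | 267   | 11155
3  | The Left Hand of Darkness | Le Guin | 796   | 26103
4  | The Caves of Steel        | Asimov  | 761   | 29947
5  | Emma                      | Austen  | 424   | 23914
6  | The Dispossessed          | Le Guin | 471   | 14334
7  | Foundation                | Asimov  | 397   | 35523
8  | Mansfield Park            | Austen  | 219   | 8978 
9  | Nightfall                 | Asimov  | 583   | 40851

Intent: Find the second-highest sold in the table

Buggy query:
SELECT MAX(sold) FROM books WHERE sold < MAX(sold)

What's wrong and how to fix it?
Bug: MAX(sold) on the right of the comparison is an aggregate-in-WHERE error

Fix: Compute the overall MAX in a subquery, then take MAX of rows below it

Corrected query:
SELECT MAX(sold) FROM books WHERE sold < (SELECT MAX(sold) FROM books)

Result:
MAX(sold)
---------
35523    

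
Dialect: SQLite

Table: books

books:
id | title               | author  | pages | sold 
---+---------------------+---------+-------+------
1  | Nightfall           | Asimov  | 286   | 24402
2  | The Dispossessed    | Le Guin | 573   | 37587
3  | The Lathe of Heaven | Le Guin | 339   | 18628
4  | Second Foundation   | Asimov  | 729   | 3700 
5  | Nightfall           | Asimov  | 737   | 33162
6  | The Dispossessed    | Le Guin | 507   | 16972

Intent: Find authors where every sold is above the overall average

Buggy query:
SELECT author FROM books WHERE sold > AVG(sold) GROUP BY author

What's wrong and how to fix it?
Bug: AVG() is an aggregate; it can't sit directly in WHERE

Fix: Compute the overall average in a scalar subquery and compare each group's MIN against it in HAVING

Corrected query:
SELECT author FROM books GROUP BY author HAVING MIN(sold) > (SELECT AVG(sold) FROM books)

Result:
(no rows)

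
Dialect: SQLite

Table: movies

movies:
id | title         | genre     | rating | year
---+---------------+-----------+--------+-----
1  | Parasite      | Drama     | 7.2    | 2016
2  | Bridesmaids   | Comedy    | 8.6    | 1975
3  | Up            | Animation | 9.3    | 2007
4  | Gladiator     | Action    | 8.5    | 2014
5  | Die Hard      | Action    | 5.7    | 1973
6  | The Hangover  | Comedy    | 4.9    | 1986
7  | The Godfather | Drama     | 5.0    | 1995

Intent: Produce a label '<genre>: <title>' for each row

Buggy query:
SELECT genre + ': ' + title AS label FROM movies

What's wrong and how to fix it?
Bug: '+' is numeric addition; on text columns SQLite converts them to 0 instead of concatenating

Fix: Use the || operator for string concatenation

Corrected query:
SELECT genre || ': ' || title AS label FROM movies

Result:
label               
--------------------
Drama: Parasite     
Comedy: Bridesmaids 
Animation: Up       
Action: Gladiator   
Action: Die Hard    
Comedy: The Hangover
Drama: The Godfather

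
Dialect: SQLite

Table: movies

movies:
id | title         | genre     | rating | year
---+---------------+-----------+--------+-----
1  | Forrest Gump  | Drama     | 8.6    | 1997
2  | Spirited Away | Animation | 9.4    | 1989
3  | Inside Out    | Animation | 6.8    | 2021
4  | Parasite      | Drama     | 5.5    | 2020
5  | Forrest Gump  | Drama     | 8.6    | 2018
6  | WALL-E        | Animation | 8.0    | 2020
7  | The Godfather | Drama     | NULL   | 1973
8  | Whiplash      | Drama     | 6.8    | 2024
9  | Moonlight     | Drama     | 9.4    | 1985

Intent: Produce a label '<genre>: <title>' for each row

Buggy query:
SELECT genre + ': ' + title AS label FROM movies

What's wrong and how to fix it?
Bug: SQLite uses || for string concatenation; + coerces text to numbers (yielding 0)

Fix: Replace + with || to concatenate text

Corrected query:
SELECT genre || ': ' || title AS label FROM movies

Result:
label                   
------------------------
Drama: Forrest Gump     
Animation: Spirited Away
Animation: Inside Out   
Drama: Parasite         
Drama: Forrest Gump     
Animation: WALL-E       
Drama: The Godfather    
Drama: Whiplash         
Drama: Moonlight        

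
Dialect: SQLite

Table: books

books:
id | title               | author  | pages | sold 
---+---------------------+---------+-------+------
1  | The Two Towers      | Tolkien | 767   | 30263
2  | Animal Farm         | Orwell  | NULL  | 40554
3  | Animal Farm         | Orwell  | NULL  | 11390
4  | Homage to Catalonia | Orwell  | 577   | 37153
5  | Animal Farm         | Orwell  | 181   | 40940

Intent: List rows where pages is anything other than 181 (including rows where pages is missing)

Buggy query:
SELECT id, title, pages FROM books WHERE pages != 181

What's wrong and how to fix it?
Bug: 'pages != 181' is unknown when pages is NULL, so NULL rows are silently excluded

Fix: Add an explicit OR pages IS NULL to include the missing-value rows

Corrected query:
SELECT id, title, pages FROM books WHERE pages != 181 OR pages IS NULL

Result:
id | title               | pages
---+---------------------+------
1  | The Two Towers      | 767  
2  | Animal Farm         | NULL 
3  | Animal Farm         | NULL 
4  | Homage to Catalonia | 577  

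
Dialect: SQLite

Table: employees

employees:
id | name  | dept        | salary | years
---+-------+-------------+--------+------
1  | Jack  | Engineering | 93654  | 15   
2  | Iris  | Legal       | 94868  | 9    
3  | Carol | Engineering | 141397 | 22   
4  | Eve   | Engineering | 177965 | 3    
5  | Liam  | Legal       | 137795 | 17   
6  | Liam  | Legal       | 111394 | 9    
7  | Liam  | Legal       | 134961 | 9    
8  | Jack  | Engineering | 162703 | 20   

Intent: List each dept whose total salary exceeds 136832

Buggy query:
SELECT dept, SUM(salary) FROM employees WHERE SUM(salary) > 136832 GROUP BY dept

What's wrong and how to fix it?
Bug: SUM(salary) is an aggregate, but WHERE filters rows before aggregation

Fix: Use HAVING (which filters groups after aggregation) instead of WHERE

Corrected query:
SELECT dept, SUM(salary) FROM employees GROUP BY dept HAVING SUM(salary) > 136832

Result:
dept        | SUM(salary)
------------+------------
Engineering | 575719     
Legal       | 479018     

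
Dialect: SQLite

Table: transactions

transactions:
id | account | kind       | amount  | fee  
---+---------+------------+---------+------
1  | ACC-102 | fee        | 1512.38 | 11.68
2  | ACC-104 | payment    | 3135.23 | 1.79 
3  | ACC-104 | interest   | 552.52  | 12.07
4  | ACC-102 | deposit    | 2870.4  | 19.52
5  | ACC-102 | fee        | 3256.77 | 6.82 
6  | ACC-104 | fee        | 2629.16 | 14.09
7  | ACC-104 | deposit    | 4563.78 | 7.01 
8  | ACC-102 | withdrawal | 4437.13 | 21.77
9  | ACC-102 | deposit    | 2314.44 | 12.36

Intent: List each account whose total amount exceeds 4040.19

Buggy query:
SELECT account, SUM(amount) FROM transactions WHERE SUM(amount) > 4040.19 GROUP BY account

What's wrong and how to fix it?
Bug: SUM(amount) is an aggregate, but WHERE filters rows before aggregation

Fix: Use HAVING (which filters groups after aggregation) instead of WHERE

Corrected query:
SELECT account, SUM(amount) FROM transactions GROUP BY account HAVING SUM(amount) > 4040.19

Result:
account | SUM(amount)
--------+------------
ACC-102 | 14391.12   
ACC-104 | 10880.69   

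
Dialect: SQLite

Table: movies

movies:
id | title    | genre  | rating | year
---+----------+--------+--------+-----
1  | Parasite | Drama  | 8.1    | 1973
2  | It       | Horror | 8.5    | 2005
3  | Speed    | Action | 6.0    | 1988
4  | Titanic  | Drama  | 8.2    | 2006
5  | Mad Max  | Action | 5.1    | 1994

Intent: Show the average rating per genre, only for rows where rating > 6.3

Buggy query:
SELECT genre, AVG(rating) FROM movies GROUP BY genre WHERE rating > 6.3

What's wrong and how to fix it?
Bug: WHERE cannot follow GROUP BY

Fix: Place WHERE between FROM and GROUP BY

Corrected query:
SELECT genre, AVG(rating) FROM movies WHERE rating > 6.3 GROUP BY genre

Result:
genre  | AVG(rating)
-------+------------
Drama  | 8.15       
Horror | 8.5        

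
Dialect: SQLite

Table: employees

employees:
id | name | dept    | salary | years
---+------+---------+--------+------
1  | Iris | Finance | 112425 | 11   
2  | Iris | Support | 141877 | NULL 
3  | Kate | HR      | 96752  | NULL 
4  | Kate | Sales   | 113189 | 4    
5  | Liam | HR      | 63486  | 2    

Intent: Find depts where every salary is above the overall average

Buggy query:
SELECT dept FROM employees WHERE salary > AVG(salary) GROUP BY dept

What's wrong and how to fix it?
Bug: AVG() is an aggregate; it can't sit directly in WHERE

Fix: Compute the overall average in a scalar subquery and compare each group's MIN against it in HAVING

Corrected query:
SELECT dept FROM employees GROUP BY dept HAVING MIN(salary) > (SELECT AVG(salary) FROM employees)

Result:
dept   
-------
Finance
Sales  
Support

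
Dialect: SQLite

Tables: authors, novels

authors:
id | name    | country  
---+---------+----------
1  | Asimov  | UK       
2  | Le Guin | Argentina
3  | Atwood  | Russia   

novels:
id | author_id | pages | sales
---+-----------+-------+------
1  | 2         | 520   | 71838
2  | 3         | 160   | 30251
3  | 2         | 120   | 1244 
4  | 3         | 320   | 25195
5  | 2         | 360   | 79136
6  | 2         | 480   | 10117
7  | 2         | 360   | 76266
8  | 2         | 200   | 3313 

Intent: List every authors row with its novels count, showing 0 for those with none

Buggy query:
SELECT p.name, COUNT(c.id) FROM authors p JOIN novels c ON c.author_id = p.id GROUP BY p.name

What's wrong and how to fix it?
Bug: An inner join excludes parents with zero children

Fix: Switch to LEFT JOIN to retain unmatched parent rows

Corrected query:
SELECT p.name, COUNT(c.id) FROM authors p LEFT JOIN novels c ON c.author_id = p.id GROUP BY p.name

Result:
name    | COUNT(c.id)
--------+------------
Asimov  | 0          
Atwood  | 2          
Le Guin | 6          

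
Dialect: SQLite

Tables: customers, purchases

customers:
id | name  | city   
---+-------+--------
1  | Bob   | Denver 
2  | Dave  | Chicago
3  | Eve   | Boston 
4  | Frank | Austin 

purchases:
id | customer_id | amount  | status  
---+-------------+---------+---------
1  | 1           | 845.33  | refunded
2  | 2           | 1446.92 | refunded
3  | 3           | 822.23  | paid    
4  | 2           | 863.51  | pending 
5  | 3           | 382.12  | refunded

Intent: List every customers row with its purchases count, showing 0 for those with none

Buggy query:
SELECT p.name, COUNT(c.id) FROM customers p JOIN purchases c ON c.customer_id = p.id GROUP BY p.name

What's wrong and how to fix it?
Bug: An inner join excludes parents with zero children

Fix: Use LEFT JOIN so parents without children still appear (COUNT(c.id) gives 0)

Corrected query:
SELECT p.name, COUNT(c.id) FROM customers p LEFT JOIN purchases c ON c.customer_id = p.id GROUP BY p.name

Result:
name  | COUNT(c.id)
------+------------
Bob   | 1          
Dave  | 2          
Eve   | 2          
Frank | 0          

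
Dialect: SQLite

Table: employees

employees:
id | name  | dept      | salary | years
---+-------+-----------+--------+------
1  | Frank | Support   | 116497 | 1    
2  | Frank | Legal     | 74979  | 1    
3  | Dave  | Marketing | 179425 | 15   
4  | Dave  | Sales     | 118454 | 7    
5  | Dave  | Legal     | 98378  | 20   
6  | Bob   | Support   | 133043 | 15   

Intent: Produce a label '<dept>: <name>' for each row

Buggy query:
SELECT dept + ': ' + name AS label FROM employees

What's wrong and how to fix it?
Bug: '+' is numeric addition; on text columns SQLite converts them to 0 instead of concatenating

Fix: Use the || operator for string concatenation

Corrected query:
SELECT dept || ': ' || name AS label FROM employees

Result:
label          
---------------
Support: Frank 
Legal: Frank   
Marketing: Dave
Sales: Dave    
Legal: Dave    
Support: Bob   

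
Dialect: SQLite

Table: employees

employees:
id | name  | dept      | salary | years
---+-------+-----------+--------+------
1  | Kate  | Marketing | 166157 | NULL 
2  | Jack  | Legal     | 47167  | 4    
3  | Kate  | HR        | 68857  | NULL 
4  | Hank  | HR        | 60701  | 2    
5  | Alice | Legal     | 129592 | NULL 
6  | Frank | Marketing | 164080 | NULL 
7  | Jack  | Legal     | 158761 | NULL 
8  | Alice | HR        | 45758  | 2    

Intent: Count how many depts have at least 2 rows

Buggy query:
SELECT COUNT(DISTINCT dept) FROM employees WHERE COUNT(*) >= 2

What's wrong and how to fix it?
Bug: WHERE filters individual rows, not groups, so a group-level COUNT is invalid there

Fix: Use a subquery that GROUPs and filters with HAVING, then count its rows

Corrected query:
SELECT COUNT(*) FROM (SELECT dept FROM employees GROUP BY dept HAVING COUNT(*) >= 2)

Result:
COUNT(*)
--------
3       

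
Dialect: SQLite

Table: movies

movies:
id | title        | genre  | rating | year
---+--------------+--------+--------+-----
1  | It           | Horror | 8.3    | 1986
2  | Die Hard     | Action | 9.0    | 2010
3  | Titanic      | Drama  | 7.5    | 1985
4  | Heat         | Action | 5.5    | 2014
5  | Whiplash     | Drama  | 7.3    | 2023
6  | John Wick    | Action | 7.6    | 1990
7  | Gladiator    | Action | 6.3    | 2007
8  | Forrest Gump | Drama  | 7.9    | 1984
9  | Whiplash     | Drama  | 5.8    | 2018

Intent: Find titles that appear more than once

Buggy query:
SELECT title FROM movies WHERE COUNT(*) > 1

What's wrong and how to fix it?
Bug: COUNT(*) is an aggregate and cannot be used in WHERE

Fix: GROUP BY title, then filter groups with HAVING COUNT(*) > 1

Corrected query:
SELECT title FROM movies GROUP BY title HAVING COUNT(*) > 1

Result:
title   
--------
Whiplash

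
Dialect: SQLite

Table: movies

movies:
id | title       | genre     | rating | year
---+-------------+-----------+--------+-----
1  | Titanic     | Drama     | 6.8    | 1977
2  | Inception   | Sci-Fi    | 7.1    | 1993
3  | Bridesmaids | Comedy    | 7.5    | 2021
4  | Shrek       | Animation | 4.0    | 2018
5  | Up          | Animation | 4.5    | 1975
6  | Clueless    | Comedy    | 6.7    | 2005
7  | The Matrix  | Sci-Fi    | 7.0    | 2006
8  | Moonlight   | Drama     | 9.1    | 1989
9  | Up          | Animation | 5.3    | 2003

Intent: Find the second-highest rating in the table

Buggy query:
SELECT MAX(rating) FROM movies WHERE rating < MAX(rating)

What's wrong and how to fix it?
Bug: MAX(rating) on the right of the comparison is an aggregate-in-WHERE error

Fix: Compute the overall MAX in a subquery, then take MAX of rows below it

Corrected query:
SELECT MAX(rating) FROM movies WHERE rating < (SELECT MAX(rating) FROM movies)

Result:
MAX(rating)
-----------
7.5        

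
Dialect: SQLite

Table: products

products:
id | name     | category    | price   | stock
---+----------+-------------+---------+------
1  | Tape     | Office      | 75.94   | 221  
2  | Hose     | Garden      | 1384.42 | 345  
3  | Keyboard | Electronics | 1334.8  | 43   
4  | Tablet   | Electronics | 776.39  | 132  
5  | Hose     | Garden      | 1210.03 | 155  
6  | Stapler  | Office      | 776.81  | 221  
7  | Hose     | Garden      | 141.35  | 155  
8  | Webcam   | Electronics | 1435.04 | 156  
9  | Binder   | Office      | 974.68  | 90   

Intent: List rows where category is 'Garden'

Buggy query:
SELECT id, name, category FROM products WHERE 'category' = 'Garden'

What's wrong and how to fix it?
Bug: 'category' in single quotes is a string literal, not the column; the comparison is literal-vs-literal and never true

Fix: Reference the column as category without single quotes

Corrected query:
SELECT id, name, category FROM products WHERE category = 'Garden'

Result:
id | name | category
---+------+---------
2  | Hose | Garden  
5  | Hose | Garden  
7  | Hose | Garden  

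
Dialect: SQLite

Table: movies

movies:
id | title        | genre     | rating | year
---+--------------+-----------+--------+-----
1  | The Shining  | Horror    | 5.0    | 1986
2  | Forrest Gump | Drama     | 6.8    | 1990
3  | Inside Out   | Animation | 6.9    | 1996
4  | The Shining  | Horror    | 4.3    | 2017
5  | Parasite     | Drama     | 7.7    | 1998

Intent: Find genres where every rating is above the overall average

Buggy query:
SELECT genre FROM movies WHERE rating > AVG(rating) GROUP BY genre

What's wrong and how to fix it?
Bug: AVG() is an aggregate; it can't sit directly in WHERE

Fix: Use a subquery for AVG and a HAVING MIN(...) filter so the condition holds for every row in the group

Corrected query:
SELECT genre FROM movies GROUP BY genre HAVING MIN(rating) > (SELECT AVG(rating) FROM movies)

Result:
genre    
---------
Animation
Drama    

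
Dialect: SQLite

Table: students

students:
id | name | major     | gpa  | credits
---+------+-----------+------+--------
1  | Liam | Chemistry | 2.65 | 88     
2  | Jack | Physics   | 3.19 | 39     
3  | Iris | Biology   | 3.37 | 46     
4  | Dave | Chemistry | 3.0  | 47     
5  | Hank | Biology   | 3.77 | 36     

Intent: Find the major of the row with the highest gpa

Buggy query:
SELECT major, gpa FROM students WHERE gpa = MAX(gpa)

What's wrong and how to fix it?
Bug: MAX(gpa) is an aggregate and cannot be used directly in WHERE

Fix: Wrap MAX in a scalar subquery so WHERE compares against a single value

Corrected query:
SELECT major, gpa FROM students WHERE gpa = (SELECT MAX(gpa) FROM students)

Result:
major   | gpa 
--------+-----
Biology | 3.77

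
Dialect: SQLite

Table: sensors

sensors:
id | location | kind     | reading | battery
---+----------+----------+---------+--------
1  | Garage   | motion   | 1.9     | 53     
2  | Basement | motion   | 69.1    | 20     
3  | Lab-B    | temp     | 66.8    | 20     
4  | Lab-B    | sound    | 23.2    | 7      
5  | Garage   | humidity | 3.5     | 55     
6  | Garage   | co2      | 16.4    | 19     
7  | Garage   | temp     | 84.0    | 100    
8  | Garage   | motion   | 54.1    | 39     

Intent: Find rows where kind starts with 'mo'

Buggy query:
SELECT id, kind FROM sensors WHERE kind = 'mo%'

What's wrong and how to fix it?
Bug: Wildcards only work with LIKE; '=' treats '%' as a literal character

Fix: Use LIKE for wildcard pattern matching

Corrected query:
SELECT id, kind FROM sensors WHERE kind LIKE 'mo%'

Result:
id | kind  
---+-------
1  | motion
2  | motion
8  | motion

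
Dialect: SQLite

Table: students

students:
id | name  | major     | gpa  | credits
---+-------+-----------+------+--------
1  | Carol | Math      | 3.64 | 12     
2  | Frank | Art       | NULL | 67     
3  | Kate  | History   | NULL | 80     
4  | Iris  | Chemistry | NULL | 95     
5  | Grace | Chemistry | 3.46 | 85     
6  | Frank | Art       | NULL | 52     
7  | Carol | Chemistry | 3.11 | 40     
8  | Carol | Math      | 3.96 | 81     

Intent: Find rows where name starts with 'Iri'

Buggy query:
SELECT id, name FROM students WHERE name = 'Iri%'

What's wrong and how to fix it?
Bug: Wildcards only work with LIKE; '=' treats '%' as a literal character

Fix: Replace '=' with LIKE so 'Iri%' is treated as a pattern

Corrected query:
SELECT id, name FROM students WHERE name LIKE 'Iri%'

Result:
id | name
---+-----
4  | Iris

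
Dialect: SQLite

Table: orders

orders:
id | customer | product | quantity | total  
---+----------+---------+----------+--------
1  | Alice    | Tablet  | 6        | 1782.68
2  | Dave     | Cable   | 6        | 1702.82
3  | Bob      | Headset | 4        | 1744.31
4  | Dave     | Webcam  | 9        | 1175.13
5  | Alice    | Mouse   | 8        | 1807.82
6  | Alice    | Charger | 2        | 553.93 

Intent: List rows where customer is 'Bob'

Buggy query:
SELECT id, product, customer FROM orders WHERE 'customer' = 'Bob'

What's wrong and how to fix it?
Bug: 'customer' in single quotes is a string literal, not the column; the comparison is literal-vs-literal and never true

Fix: Reference the column as customer without single quotes

Corrected query:
SELECT id, product, customer FROM orders WHERE customer = 'Bob'

Result:
id | product | customer
---+---------+---------
3  | Headset | Bob     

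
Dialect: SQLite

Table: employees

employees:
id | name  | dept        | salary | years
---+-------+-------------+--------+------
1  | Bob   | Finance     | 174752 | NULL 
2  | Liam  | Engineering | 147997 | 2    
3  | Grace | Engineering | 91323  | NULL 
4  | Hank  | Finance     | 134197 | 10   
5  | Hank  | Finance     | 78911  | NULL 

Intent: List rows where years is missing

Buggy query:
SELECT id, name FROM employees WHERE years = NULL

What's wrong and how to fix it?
Bug: '= NULL' is always unknown in SQL three-valued logic, so no rows match

Fix: Use IS NULL to test for NULL

Corrected query:
SELECT id, name FROM employees WHERE years IS NULL

Result:
id | name 
---+------
1  | Bob  
3  | Grace
5  | Hank 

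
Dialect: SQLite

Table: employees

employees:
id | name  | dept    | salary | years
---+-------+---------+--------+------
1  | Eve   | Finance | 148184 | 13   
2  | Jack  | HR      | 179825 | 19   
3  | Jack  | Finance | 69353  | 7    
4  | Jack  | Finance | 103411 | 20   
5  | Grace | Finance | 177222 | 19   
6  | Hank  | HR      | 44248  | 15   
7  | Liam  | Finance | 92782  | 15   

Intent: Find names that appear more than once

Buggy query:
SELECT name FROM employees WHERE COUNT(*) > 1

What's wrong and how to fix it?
Bug: COUNT(*) is an aggregate and cannot be used in WHERE

Fix: GROUP BY name, then filter groups with HAVING COUNT(*) > 1

Corrected query:
SELECT name FROM employees GROUP BY name HAVING COUNT(*) > 1

Result:
name
----
Jack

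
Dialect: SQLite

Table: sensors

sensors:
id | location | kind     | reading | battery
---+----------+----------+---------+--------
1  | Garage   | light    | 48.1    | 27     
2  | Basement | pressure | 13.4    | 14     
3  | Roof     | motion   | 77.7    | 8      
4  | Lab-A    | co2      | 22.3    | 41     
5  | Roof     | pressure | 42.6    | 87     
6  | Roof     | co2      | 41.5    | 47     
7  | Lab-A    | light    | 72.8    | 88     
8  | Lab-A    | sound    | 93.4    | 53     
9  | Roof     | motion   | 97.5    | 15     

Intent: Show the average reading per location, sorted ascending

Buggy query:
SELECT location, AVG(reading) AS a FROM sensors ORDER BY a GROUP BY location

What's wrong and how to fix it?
Bug: GROUP BY must precede ORDER BY

Fix: Move ORDER BY to the end, after GROUP BY

Corrected query:
SELECT location, AVG(reading) AS a FROM sensors GROUP BY location ORDER BY a

Result:
location | a        
---------+----------
Basement | 13.4     
Garage   | 48.1     
Lab-A    | 62.833333
Roof     | 64.825   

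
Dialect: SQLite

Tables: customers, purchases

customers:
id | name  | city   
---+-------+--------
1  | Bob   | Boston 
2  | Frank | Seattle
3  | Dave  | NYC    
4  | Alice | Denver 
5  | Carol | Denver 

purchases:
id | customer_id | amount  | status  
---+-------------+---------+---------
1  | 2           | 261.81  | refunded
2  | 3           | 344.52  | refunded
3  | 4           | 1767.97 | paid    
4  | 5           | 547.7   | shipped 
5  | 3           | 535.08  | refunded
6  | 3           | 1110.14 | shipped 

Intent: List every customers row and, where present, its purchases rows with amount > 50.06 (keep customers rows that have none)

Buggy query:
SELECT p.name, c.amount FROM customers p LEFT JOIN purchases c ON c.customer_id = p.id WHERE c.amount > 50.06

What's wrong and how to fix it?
Bug: A WHERE condition on the right-hand table after LEFT JOIN drops unmatched parents

Fix: Move the right-table condition into the ON clause so unmatched parents are kept

Corrected query:
SELECT p.name, c.amount FROM customers p LEFT JOIN purchases c ON c.customer_id = p.id AND c.amount > 50.06

Result:
name  | amount 
------+--------
Bob   | NULL   
Frank | 261.81 
Dave  | 344.52 
Dave  | 535.08 
Dave  | 1110.14
Alice | 1767.97
Carol | 547.7  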